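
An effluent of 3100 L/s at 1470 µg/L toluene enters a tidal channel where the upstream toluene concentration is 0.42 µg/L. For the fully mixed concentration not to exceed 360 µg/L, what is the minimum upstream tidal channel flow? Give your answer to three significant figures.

Set C_mix = 360: (Q·0.4200 + 3100·1470) / (Q + 3100) = 360
→ Q = 3100·(1470 − 360)/(360 − 0.4200) = 9569 L/s.

9570 L/s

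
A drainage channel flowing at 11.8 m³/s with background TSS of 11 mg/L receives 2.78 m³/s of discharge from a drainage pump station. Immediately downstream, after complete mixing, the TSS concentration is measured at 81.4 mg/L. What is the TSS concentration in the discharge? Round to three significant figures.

Mass balance: 11.80·11.00 + 2.780·Cₑ = 14.58·81.40
→ Cₑ = (14.58·81.40 − 11.80·11.00) / 2.780 = 380.2 mg/L.

380 mg/L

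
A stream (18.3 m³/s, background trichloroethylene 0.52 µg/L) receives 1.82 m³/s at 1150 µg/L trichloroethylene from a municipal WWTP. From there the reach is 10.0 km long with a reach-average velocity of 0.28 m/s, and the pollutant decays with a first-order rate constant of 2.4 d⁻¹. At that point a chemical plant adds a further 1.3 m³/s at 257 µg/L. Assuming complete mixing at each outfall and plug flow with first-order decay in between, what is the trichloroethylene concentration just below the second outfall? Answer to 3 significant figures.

52.0 µg/L

Mass balance: C = (18.30·0.5200 + 1.820·1150) / 20.12 = 2103/20.12 = 104.5 µg/L; combined flow 20.12 m³/s.
Travel time t = 10.0·1000 / 0.28 = 35710 s = 9.921 h.
Applying C = C₀e^(−kt): 104.5 × 0.3708 = 38.75 µg/L.
Second outfall: C = (20.12·38.75 + 1.300·257.0)/21.42 = 52.00 µg/L.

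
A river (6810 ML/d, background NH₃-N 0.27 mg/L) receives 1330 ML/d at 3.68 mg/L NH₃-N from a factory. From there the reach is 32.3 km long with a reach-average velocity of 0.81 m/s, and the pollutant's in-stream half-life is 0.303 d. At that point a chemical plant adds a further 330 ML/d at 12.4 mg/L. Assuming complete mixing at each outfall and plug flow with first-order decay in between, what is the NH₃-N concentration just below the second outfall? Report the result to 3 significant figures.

0.760 mg/L

Flow-weighted average: C = (6810·0.2700 + 1330·3.680) / 8140 = 6733/8140 = 0.8272 mg/L; combined flow 8140 ML/d.
Travel time t = 32.3·1000 / 0.81 = 39880 s = 11.08 h.
Half-life 0.303 d → k = ln 2 / 0.303 = 2.288 d⁻¹.
Applying C = C₀e^(−kt): 0.8272 × 0.3479 = 0.2878 mg/L.
At the second outfall, C = (8140·0.2878 + 330.0·12.40) / (8140 + 330.0) = 0.7597 mg/L.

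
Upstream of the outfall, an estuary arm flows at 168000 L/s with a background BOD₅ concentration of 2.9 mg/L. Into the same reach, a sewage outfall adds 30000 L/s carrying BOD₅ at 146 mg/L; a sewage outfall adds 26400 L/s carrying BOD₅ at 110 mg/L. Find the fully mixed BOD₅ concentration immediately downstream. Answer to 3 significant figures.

After mixing, C = (168000·2.900 + 30000·146.0 + 26400·110.0) / 224400 = 7771000/224400 = 34.63 mg/L.

34.6 mg/L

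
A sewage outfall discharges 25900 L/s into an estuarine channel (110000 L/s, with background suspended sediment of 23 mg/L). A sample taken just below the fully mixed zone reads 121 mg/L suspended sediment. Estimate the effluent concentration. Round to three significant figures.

537 mg/L

Mass balance: 110000·23.00 + 25900·Cₑ = 135900·121.0
→ Cₑ = (135900·121.0 − 110000·23.00) / 25900 = 537.2 mg/L.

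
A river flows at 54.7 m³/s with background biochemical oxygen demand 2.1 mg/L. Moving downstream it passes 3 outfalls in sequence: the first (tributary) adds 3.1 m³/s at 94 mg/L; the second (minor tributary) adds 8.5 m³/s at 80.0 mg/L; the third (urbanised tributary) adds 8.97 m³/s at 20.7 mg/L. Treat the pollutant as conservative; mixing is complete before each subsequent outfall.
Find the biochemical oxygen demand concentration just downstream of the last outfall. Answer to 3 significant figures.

After outfall 1: Q = 54.70 + 3.100 = 57.80 m³/s; C = (54.70·2.100 + 3.100·94.00)/57.80 = 7.029 mg/L.
After outfall 2: Q = 57.80 + 8.500 = 66.30 m³/s; C = (57.80·7.029 + 8.500·80.00)/66.30 = 16.38 mg/L.
After outfall 3: Q = 66.30 + 8.970 = 75.27 m³/s; C = (66.30·16.38 + 8.970·20.70)/75.27 = 16.90 mg/L.

16.9 mg/L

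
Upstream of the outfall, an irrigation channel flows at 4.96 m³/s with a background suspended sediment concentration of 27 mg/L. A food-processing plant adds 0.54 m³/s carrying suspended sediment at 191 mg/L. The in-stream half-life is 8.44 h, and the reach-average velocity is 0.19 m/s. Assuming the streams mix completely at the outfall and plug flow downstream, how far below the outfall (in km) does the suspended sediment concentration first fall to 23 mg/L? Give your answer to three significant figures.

5.23 km

After mixing, C = (4.960·27.00 + 0.5400·191.0) / 5.500 = 237.1/5.500 = 43.10 mg/L.
Half-life 8.44 h → k = ln 2 / 8.44 = 0.08213 h⁻¹ = 1.971 d⁻¹.
Set 43.10·exp(−k·t) = 23 → t = ln(43.10/23)/k = 27530 s = 7.648 h.
Distance = v·t = 0.19·27530 = 5231 m = 5.231 km.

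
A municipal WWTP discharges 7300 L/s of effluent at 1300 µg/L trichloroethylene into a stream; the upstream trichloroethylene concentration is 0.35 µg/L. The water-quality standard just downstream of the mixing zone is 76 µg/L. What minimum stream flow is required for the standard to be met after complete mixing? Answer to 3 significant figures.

118000 L/s

Set C_mix = 76: (Q·0.3500 + 7300·1300) / (Q + 7300) = 76
→ Q = 7300·(1300 − 76)/(76 − 0.3500) = 118100 L/s.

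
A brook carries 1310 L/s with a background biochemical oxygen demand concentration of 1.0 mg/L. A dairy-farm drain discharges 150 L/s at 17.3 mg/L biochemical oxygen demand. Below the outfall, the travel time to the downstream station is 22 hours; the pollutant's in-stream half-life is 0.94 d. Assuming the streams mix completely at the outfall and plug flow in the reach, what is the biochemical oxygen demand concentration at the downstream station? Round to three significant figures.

1.36 mg/L

Conservation of mass: C = (1310·1.000 + 150.0·17.30) / 1460 = 3905/1460 = 2.675 mg/L.
Half-life 0.94 d → k = ln 2 / 0.94 = 0.7374 d⁻¹.
Decay over the reach: 2.675·exp(−kt) = 2.675·0.5087 = 1.361 mg/L.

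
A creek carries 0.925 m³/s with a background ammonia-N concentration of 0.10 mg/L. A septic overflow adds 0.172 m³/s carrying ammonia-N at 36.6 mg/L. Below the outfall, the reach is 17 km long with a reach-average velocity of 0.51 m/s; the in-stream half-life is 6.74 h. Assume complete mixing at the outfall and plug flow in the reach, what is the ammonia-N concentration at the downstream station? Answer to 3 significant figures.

2.25 mg/L

After mixing, C = (0.9250·0.1000 + 0.1720·36.60) / 1.097 = 6.388/1.097 = 5.823 mg/L.
Travel time t = 17·1000 / 0.51 = 33330 s = 9.259 h.
Half-life 6.74 h → k = ln 2 / 6.74 = 0.1028 h⁻¹ = 2.468 d⁻¹.
After decay, C = 5.823 × e^(−kt) = 5.823 × 0.3859 = 2.247 mg/L.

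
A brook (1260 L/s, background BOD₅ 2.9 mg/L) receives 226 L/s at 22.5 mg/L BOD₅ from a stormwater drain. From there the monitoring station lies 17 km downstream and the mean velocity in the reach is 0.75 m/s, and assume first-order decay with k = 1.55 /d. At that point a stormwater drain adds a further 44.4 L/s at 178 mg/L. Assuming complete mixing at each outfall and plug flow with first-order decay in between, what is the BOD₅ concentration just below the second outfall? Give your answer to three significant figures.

Mass balance: C = (1260·2.900 + 226.0·22.50) / 1486 = 8739/1486 = 5.881 mg/L; combined flow 1486 L/s.
Travel time t = 17·1000 / 0.75 = 22670 s = 6.296 h.
Decay over the reach: 5.881·exp(−kt) = 5.881·0.6659 = 3.916 mg/L.
Second outfall: C = (1486·3.916 + 44.40·178.0)/1530 = 8.967 mg/L.

8.97 mg/L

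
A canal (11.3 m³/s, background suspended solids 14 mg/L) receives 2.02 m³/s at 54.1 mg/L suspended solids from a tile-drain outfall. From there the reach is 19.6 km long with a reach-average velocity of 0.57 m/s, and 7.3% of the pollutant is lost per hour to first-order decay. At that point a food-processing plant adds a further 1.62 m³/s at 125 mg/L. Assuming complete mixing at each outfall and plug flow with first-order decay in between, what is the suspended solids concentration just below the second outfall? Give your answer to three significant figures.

Conservation of mass: C = (11.30·14.00 + 2.020·54.10) / 13.32 = 267.5/13.32 = 20.08 mg/L; combined flow 13.32 m³/s.
Travel time t = 19.6·1000 / 0.57 = 34390 s = 9.552 h.
7.3%/h lost → k = −ln(1 − 0.073) = 0.07580 h⁻¹.
Applying C = C₀e^(−kt): 20.08 × 0.4848 = 9.735 mg/L.
Second outfall: C = (13.32·9.735 + 1.620·125.0)/14.94 = 22.23 mg/L.

22.2 mg/L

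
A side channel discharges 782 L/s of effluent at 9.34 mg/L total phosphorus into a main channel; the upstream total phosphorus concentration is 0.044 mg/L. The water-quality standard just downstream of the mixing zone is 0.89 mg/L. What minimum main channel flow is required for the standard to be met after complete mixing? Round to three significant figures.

7810 L/s

Set C_mix = 0.89: (Q·0.04400 + 782.0·9.340) / (Q + 782.0) = 0.89
→ Q = 782.0·(9.340 − 0.89)/(0.89 − 0.04400) = 7811 L/s.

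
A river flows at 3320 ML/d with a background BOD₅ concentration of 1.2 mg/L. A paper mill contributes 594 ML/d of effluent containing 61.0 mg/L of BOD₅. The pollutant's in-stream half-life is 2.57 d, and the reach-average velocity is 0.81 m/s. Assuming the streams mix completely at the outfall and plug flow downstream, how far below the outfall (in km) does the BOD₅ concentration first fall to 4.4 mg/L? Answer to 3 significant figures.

220 km

Conservation of mass: C = (3320·1.200 + 594.0·61.00) / 3914 = 40220/3914 = 10.28 mg/L.
Half-life 2.57 d → k = ln 2 / 2.57 = 0.2697 d⁻¹.
Set 10.28·exp(−k·t) = 4.4 → t = ln(10.28/4.4)/k = 271700 s = 75.47 h.
Distance = v·t = 0.81·271700 = 220100 m = 220.1 km.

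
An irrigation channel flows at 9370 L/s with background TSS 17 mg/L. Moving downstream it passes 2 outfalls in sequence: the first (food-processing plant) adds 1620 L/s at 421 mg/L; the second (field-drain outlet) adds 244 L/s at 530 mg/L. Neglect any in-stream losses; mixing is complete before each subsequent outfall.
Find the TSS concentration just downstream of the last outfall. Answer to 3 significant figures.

86.4 mg/L

Below outfall 1: Q → 10990 L/s, C = (9370·17.00 + 1620·421.0)/10990 = 76.55 mg/L.
Below outfall 2: Q → 11230 L/s, C = (10990·76.55 + 244.0·530.0)/11230 = 86.40 mg/L.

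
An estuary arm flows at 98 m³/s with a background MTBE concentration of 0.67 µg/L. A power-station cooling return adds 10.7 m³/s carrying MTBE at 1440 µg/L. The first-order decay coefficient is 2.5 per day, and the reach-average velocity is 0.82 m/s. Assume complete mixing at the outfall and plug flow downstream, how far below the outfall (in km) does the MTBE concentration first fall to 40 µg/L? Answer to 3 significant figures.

After mixing, C = (98.00·0.6700 + 10.70·1440) / 108.7 = 15470/108.7 = 142.4 µg/L.
Set 142.4·exp(−k·t) = 40 → t = ln(142.4/40)/k = 43870 s = 12.19 h.
Distance = v·t = 0.82·43870 = 35970 m = 35.97 km.

36.0 km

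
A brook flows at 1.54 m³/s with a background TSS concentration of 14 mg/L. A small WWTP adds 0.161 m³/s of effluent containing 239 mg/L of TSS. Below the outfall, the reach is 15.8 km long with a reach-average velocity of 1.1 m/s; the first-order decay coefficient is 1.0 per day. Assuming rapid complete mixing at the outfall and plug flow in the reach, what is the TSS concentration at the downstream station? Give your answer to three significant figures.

29.9 mg/L

Mixed concentration C = ΣQC/ΣQ = (1.540·14.00 + 0.1610·239.0) / 1.701 = 60.04/1.701 = 35.30 mg/L.
Travel time t = 15.8·1000 / 1.1 = 14360 s = 3.990 h.
After decay, C = 35.30 × e^(−kt) = 35.30 × 0.8468 = 29.89 mg/L.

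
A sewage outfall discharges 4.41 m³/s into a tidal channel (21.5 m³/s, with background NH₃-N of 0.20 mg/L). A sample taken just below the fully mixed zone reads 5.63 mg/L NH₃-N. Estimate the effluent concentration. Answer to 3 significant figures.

32.1 mg/L

Mass balance: 21.50·0.2000 + 4.410·Cₑ = 25.91·5.630
→ Cₑ = (25.91·5.630 − 21.50·0.2000) / 4.410 = 32.10 mg/L.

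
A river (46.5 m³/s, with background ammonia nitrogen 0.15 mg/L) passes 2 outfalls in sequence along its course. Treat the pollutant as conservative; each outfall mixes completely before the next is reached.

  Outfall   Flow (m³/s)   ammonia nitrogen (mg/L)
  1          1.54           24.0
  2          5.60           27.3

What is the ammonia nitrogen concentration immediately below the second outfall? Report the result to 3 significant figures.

Below outfall 1: Q → 48.04 m³/s, C = (46.50·0.1500 + 1.540·24.00)/48.04 = 0.9146 mg/L.
Below outfall 2: Q → 53.64 m³/s, C = (48.04·0.9146 + 5.600·27.30)/53.64 = 3.669 mg/L.

3.67 mg/L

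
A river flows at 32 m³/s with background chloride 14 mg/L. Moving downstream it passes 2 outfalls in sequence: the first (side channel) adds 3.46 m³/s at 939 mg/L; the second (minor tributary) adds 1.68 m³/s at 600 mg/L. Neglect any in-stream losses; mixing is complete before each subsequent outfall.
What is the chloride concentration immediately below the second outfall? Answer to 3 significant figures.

Below outfall 1: Q → 35.46 m³/s, C = (32.00·14.00 + 3.460·939.0)/35.46 = 104.3 mg/L.
Below outfall 2: Q → 37.14 m³/s, C = (35.46·104.3 + 1.680·600.0)/37.14 = 126.7 mg/L.

127 mg/L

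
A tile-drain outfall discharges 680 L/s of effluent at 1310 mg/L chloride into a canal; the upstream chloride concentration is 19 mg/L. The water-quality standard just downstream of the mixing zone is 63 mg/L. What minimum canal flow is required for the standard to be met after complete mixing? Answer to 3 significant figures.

Set C_mix = 63: (Q·19.00 + 680.0·1310) / (Q + 680.0) = 63
→ Q = 680.0·(1310 − 63)/(63 − 19.00) = 19270 L/s.

19300 L/s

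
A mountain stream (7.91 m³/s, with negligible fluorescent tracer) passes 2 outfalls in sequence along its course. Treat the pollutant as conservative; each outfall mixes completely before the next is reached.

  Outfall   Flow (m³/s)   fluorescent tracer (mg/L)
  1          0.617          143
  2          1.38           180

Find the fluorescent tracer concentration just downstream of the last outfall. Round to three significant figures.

After outfall 1: Q = 7.910 + 0.6170 = 8.527 m³/s; C = (7.910·0 + 0.6170·143.0)/8.527 = 10.35 mg/L.
After outfall 2: Q = 8.527 + 1.380 = 9.907 m³/s; C = (8.527·10.35 + 1.380·180.0)/9.907 = 33.98 mg/L.

34.0 mg/L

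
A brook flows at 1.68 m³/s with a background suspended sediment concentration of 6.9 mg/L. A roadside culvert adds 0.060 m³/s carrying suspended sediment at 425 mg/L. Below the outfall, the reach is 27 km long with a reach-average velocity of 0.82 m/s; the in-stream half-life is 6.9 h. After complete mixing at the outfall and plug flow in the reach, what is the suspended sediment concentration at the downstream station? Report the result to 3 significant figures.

After mixing, C = (1.680·6.900 + 0.06000·425.0) / 1.740 = 37.09/1.740 = 21.32 mg/L.
Travel time t = 27·1000 / 0.82 = 32930 s = 9.146 h.
Half-life 6.9 h → k = ln 2 / 6.9 = 0.1005 h⁻¹ = 2.411 d⁻¹.
Applying C = C₀e^(−kt): 21.32 × 0.3990 = 8.505 mg/L.

8.51 mg/L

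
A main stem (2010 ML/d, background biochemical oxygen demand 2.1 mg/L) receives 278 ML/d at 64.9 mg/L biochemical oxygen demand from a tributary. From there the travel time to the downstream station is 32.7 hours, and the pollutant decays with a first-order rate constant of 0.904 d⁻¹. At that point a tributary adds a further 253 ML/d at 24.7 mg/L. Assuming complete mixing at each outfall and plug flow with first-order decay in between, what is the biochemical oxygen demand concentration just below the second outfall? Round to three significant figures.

Mixed concentration C = ΣQC/ΣQ = (2010·2.100 + 278.0·64.90) / 2288 = 22260/2288 = 9.730 mg/L; combined flow 2288 ML/d.
After decay, C = 9.730 × e^(−kt) = 9.730 × 0.2918 = 2.839 mg/L.
Second outfall: C = (2288·2.839 + 253.0·24.70)/2541 = 5.016 mg/L.

5.02 mg/L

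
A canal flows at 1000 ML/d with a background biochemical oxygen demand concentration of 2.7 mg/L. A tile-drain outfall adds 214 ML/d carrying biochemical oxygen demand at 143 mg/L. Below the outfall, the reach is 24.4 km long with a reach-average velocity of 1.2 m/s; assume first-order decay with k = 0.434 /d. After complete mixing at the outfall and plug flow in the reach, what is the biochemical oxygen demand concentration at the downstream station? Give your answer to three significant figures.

24.8 mg/L

After mixing, C = (1000·2.700 + 214.0·143.0) / 1214 = 33300/1214 = 27.43 mg/L.
Travel time t = 24.4·1000 / 1.2 = 20330 s = 5.648 h.
Decay over the reach: 27.43·exp(−kt) = 27.43·0.9029 = 24.77 mg/L.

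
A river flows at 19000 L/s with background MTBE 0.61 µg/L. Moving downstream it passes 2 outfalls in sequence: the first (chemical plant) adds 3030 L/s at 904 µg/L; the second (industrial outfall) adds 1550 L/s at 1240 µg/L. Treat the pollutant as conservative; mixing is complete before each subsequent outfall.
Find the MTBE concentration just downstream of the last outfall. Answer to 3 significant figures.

Below outfall 1: Q → 22030 L/s, C = (19000·0.6100 + 3030·904.0)/22030 = 124.9 µg/L.
Below outfall 2: Q → 23580 L/s, C = (22030·124.9 + 1550·1240)/23580 = 198.2 µg/L.

198 µg/L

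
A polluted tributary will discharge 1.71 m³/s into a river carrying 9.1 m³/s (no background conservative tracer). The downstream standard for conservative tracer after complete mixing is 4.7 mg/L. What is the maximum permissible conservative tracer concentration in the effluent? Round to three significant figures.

At the limit, (Qr·Cr + Qe·Cₑ)/(Qr + Qe) = 4.7:
Cₑ = (10.81·4.7 − 9.100·0) / 1.710 = 29.71 mg/L.

29.7 mg/L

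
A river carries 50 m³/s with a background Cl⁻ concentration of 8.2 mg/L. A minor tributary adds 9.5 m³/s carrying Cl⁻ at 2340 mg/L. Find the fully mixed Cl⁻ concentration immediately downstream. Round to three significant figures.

381 mg/L

After mixing, C = (50.00·8.200 + 9.500·2340) / 59.50 = 22640/59.50 = 380.5 mg/L.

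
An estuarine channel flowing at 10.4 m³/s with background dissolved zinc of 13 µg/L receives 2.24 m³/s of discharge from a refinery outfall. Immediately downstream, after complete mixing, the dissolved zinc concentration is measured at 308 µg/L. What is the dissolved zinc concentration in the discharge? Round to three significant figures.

Mass balance: 10.40·13.00 + 2.240·Cₑ = 12.64·308.0
→ Cₑ = (12.64·308.0 − 10.40·13.00) / 2.240 = 1678 µg/L.

1680 µg/L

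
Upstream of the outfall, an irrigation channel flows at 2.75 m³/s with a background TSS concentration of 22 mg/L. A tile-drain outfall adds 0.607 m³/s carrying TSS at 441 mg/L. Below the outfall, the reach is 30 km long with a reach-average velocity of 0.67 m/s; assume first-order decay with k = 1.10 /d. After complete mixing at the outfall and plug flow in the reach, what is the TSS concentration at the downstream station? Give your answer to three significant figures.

Conservation of mass: C = (2.750·22.00 + 0.6070·441.0) / 3.357 = 328.2/3.357 = 97.76 mg/L.
Travel time t = 30·1000 / 0.67 = 44780 s = 12.44 h.
After decay, C = 97.76 × e^(−kt) = 97.76 × 0.5655 = 55.28 mg/L.

55.3 mg/L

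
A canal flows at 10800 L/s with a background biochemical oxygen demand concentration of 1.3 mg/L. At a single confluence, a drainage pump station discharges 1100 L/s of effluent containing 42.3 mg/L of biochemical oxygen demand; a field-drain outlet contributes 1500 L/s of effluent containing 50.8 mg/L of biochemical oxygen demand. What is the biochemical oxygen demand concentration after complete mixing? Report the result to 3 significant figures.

Mixed concentration C = ΣQC/ΣQ = (10800·1.300 + 1100·42.30 + 1500·50.80) / 13400 = 136800/13400 = 10.21 mg/L.

10.2 mg/L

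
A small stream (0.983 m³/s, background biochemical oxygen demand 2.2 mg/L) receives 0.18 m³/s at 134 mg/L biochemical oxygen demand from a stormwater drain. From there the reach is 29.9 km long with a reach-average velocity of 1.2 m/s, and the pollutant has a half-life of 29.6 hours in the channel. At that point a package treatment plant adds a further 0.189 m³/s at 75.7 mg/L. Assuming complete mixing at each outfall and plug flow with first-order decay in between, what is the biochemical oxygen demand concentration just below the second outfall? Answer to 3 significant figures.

Mass balance: C = (0.9830·2.200 + 0.1800·134.0) / 1.163 = 26.28/1.163 = 22.60 mg/L; combined flow 1.163 m³/s.
Travel time t = 29.9·1000 / 1.2 = 24920 s = 6.921 h.
Half-life 29.6 h → k = ln 2 / 29.6 = 0.02342 h⁻¹ = 0.5620 d⁻¹.
First-order decay: C = 22.60·exp(−k·t) = 22.60·0.8504 = 19.22 mg/L.
At the second outfall, C = (1.163·19.22 + 0.1890·75.70) / (1.163 + 0.1890) = 27.11 mg/L.

27.1 mg/L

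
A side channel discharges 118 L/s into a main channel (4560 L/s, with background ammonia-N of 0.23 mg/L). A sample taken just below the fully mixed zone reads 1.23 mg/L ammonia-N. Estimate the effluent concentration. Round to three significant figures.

Mass balance: 4560·0.2300 + 118.0·Cₑ = 4678·1.230
→ Cₑ = (4678·1.230 − 4560·0.2300) / 118.0 = 39.87 mg/L.

39.9 mg/L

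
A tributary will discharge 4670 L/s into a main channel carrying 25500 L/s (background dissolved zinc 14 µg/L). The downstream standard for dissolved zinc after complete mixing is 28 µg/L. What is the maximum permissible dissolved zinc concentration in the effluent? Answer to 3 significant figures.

At the limit, (Qr·Cr + Qe·Cₑ)/(Qr + Qe) = 28:
Cₑ = (30170·28 − 25500·14.00) / 4670 = 104.4 µg/L.

104 µg/L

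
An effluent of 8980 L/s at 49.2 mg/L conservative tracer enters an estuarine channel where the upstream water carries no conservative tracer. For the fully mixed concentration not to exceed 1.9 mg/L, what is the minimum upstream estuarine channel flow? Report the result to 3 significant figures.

Set C_mix = 1.9: (Q·0 + 8980·49.20) / (Q + 8980) = 1.9
→ Q = 8980·(49.20 − 1.9)/(1.9 − 0) = 223600 L/s.

224000 L/s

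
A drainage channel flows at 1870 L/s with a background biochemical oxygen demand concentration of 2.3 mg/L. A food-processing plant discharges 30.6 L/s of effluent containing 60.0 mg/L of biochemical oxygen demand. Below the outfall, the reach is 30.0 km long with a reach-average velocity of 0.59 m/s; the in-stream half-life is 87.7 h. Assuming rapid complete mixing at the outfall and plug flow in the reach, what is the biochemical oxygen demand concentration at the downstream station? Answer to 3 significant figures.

Flow-weighted average: C = (1870·2.300 + 30.60·60.00) / 1901 = 6137/1901 = 3.229 mg/L.
Travel time t = 30.0·1000 / 0.59 = 50850 s = 14.12 h.
Half-life 87.7 h → k = ln 2 / 87.7 = 0.007904 h⁻¹ = 0.1897 d⁻¹.
Decay over the reach: 3.229·exp(−kt) = 3.229·0.8944 = 2.888 mg/L.

2.89 mg/L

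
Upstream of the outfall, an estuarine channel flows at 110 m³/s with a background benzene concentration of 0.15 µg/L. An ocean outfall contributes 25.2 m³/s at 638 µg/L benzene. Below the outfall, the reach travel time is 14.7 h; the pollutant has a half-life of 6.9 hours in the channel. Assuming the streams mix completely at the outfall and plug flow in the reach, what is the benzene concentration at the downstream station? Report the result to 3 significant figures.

27.2 µg/L

Conservation of mass: C = (110.0·0.1500 + 25.20·638.0) / 135.2 = 16090/135.2 = 119.0 µg/L.
Half-life 6.9 h → k = ln 2 / 6.9 = 0.1005 h⁻¹ = 2.411 d⁻¹.
After decay, C = 119.0 × e^(−kt) = 119.0 × 0.2284 = 27.19 µg/L.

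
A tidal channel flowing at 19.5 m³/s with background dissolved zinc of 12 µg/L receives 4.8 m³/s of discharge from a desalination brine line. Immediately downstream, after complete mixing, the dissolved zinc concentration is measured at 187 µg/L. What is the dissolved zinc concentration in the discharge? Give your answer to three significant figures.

898 µg/L

Mass balance: 19.50·12.00 + 4.800·Cₑ = 24.30·187.0
→ Cₑ = (24.30·187.0 − 19.50·12.00) / 4.800 = 897.9 µg/L.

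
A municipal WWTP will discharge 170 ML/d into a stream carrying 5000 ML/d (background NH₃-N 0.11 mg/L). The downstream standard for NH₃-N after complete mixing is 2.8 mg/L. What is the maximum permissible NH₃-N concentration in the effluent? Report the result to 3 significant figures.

At the limit, (Qr·Cr + Qe·Cₑ)/(Qr + Qe) = 2.8:
Cₑ = (5170·2.8 − 5000·0.1100) / 170.0 = 81.92 mg/L.

81.9 mg/L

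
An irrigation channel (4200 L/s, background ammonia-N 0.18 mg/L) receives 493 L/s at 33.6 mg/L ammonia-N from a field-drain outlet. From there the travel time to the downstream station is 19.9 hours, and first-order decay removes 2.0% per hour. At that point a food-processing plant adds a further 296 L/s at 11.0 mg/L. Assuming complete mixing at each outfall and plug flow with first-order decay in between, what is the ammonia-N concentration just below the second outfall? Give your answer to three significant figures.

Conservation of mass: C = (4200·0.1800 + 493.0·33.60) / 4693 = 17320/4693 = 3.691 mg/L; combined flow 4693 L/s.
2.0%/h lost → k = −ln(1 − 0.02) = 0.02020 h⁻¹.
After decay, C = 3.691 × e^(−kt) = 3.691 × 0.6690 = 2.469 mg/L.
At the second outfall, C = (4693·2.469 + 296.0·11.00) / (4693 + 296.0) = 2.975 mg/L.

2.98 mg/L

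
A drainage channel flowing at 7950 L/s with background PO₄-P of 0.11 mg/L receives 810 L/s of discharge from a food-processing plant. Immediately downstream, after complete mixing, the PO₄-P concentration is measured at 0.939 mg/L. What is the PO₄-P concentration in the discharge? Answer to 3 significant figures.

9.08 mg/L

Mass balance: 7950·0.1100 + 810.0·Cₑ = 8760·0.9390
→ Cₑ = (8760·0.9390 − 7950·0.1100) / 810.0 = 9.075 mg/L.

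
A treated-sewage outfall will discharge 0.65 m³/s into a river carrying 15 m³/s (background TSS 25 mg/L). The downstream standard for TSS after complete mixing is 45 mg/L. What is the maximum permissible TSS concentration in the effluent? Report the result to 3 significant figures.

507 mg/L

At the limit, (Qr·Cr + Qe·Cₑ)/(Qr + Qe) = 45:
Cₑ = (15.65·45 − 15.00·25.00) / 0.6500 = 506.5 mg/L.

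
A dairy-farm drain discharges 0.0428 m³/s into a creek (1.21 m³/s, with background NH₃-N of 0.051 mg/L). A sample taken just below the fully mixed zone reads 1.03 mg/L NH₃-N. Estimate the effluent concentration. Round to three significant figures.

28.7 mg/L

Mass balance: 1.210·0.05100 + 0.04280·Cₑ = 1.253·1.030
→ Cₑ = (1.253·1.030 − 1.210·0.05100) / 0.04280 = 28.71 mg/L.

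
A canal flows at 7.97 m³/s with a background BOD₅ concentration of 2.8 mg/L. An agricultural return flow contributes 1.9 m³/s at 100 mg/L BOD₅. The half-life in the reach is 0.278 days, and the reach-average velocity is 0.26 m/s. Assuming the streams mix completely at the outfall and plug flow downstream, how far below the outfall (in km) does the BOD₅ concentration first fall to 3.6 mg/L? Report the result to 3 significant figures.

Flow-weighted average: C = (7.970·2.800 + 1.900·100.0) / 9.870 = 212.3/9.870 = 21.51 mg/L.
Half-life 0.278 d → k = ln 2 / 0.278 = 2.493 d⁻¹.
Set 21.51·exp(−k·t) = 3.6 → t = ln(21.51/3.6)/k = 61950 s = 17.21 h.
Distance = v·t = 0.26·61950 = 16110 m = 16.11 km.

16.1 km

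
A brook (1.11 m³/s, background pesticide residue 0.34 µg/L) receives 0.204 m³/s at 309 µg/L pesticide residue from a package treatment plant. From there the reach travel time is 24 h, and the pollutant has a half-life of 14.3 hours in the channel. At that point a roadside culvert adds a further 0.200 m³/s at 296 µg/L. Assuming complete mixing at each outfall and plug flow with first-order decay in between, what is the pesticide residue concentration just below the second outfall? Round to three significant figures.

Flow-weighted average: C = (1.110·0.3400 + 0.2040·309.0) / 1.314 = 63.41/1.314 = 48.26 µg/L; combined flow 1.314 m³/s.
Half-life 14.3 h → k = ln 2 / 14.3 = 0.04847 h⁻¹ = 1.163 d⁻¹.
After decay, C = 48.26 × e^(−kt) = 48.26 × 0.3124 = 15.08 µg/L.
Second outfall: C = (1.314·15.08 + 0.2000·296.0)/1.514 = 52.19 µg/L.

52.2 µg/L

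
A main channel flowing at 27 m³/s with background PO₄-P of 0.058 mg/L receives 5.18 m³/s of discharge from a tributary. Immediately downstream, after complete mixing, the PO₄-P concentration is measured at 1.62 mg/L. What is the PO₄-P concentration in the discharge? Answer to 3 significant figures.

9.76 mg/L

Mass balance: 27.00·0.05800 + 5.180·Cₑ = 32.18·1.620
→ Cₑ = (32.18·1.620 − 27.00·0.05800) / 5.180 = 9.762 mg/L.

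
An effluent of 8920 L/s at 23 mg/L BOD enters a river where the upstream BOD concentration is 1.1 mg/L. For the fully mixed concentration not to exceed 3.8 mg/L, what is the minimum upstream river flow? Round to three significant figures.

63400 L/s

Set C_mix = 3.8: (Q·1.100 + 8920·23.00) / (Q + 8920) = 3.8
→ Q = 8920·(23.00 − 3.8)/(3.8 − 1.100) = 63430 L/s.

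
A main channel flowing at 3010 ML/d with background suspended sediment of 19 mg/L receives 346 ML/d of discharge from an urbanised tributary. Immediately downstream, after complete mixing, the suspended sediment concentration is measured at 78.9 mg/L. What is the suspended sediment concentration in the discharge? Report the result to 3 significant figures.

Mass balance: 3010·19.00 + 346.0·Cₑ = 3356·78.90
→ Cₑ = (3356·78.90 − 3010·19.00) / 346.0 = 600.0 mg/L.

600 mg/L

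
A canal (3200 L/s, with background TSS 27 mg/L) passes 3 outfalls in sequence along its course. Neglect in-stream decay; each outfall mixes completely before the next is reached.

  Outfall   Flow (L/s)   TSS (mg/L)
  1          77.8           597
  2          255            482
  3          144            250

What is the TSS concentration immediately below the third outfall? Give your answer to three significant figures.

79.4 mg/L

Below outfall 1: Q → 3278 L/s, C = (3200·27.00 + 77.80·597.0)/3278 = 40.53 mg/L.
Below outfall 2: Q → 3533 L/s, C = (3278·40.53 + 255.0·482.0)/3533 = 72.39 mg/L.
Below outfall 3: Q → 3677 L/s, C = (3533·72.39 + 144.0·250.0)/3677 = 79.35 mg/L.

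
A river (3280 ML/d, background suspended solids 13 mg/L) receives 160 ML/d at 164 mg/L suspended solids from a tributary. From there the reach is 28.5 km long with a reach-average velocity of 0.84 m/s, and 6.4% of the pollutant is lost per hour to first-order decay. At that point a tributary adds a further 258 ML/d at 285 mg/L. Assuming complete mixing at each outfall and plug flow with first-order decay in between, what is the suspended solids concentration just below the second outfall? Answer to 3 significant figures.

29.9 mg/L

Conservation of mass: C = (3280·13.00 + 160.0·164.0) / 3440 = 68880/3440 = 20.02 mg/L; combined flow 3440 ML/d.
Travel time t = 28.5·1000 / 0.84 = 33930 s = 9.425 h.
6.4%/h lost → k = −ln(1 − 0.064) = 0.06614 h⁻¹.
Decay over the reach: 20.02·exp(−kt) = 20.02·0.5361 = 10.74 mg/L.
At the second outfall, C = (3440·10.74 + 258.0·285.0) / (3440 + 258.0) = 29.87 mg/L.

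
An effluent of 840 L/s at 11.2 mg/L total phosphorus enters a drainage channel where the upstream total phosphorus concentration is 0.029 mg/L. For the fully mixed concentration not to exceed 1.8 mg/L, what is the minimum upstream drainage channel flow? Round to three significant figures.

4460 L/s

Set C_mix = 1.8: (Q·0.02900 + 840.0·11.20) / (Q + 840.0) = 1.8
→ Q = 840.0·(11.20 − 1.8)/(1.8 − 0.02900) = 4458 L/s.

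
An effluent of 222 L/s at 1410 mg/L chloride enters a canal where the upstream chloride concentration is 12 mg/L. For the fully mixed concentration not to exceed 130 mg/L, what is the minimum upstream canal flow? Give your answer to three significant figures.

2410 L/s

Set C_mix = 130: (Q·12.00 + 222.0·1410) / (Q + 222.0) = 130
→ Q = 222.0·(1410 − 130)/(130 − 12.00) = 2408 L/s.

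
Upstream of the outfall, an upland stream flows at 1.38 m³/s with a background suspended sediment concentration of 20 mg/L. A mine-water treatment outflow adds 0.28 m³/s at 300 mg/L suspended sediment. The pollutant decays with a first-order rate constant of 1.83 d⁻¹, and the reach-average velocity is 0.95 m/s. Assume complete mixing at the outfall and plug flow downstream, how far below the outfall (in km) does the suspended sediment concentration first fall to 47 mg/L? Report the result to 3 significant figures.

16.1 km

Flow-weighted average: C = (1.380·20.00 + 0.2800·300.0) / 1.660 = 111.6/1.660 = 67.23 mg/L.
Set 67.23·exp(−k·t) = 47 → t = ln(67.23/47)/k = 16900 s = 4.695 h.
Distance = v·t = 0.95·16900 = 16060 m = 16.06 km.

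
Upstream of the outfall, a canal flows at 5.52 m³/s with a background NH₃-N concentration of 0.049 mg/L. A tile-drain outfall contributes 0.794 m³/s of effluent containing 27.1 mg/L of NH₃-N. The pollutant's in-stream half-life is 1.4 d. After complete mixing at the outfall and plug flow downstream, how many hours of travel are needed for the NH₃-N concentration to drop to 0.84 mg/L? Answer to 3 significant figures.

Mass balance: C = (5.520·0.04900 + 0.7940·27.10) / 6.314 = 21.79/6.314 = 3.451 mg/L.
Half-life 1.4 d → k = ln 2 / 1.4 = 0.4951 d⁻¹.
3.451·exp(−k·t) = 0.84 → t = ln(3.451/0.84)/k = 246600 s = 68.49 h.

68.5 h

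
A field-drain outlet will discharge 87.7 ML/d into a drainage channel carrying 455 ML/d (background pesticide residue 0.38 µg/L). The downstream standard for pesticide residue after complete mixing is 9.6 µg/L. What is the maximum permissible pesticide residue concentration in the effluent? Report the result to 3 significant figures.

57.4 µg/L

At the limit, (Qr·Cr + Qe·Cₑ)/(Qr + Qe) = 9.6:
Cₑ = (542.7·9.6 − 455.0·0.3800) / 87.70 = 57.43 µg/L.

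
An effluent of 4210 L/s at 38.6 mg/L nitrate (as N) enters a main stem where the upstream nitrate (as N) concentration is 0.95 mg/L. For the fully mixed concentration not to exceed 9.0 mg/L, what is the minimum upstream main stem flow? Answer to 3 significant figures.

Set C_mix = 9.0: (Q·0.9500 + 4210·38.60) / (Q + 4210) = 9.0
→ Q = 4210·(38.60 − 9.0)/(9.0 − 0.9500) = 15480 L/s.

15500 L/s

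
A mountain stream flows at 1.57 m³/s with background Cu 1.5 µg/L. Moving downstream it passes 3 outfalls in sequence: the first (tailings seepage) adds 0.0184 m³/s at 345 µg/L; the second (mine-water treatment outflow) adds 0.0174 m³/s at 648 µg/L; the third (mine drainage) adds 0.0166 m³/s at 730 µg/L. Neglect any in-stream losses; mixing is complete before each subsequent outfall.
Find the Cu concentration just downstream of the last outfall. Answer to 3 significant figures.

After outfall 1: Q = 1.570 + 0.01840 = 1.588 m³/s; C = (1.570·1.500 + 0.01840·345.0)/1.588 = 5.479 µg/L.
After outfall 2: Q = 1.588 + 0.01740 = 1.606 m³/s; C = (1.588·5.479 + 0.01740·648.0)/1.606 = 12.44 µg/L.
After outfall 3: Q = 1.606 + 0.01660 = 1.622 m³/s; C = (1.606·12.44 + 0.01660·730.0)/1.622 = 19.78 µg/L.

19.8 µg/L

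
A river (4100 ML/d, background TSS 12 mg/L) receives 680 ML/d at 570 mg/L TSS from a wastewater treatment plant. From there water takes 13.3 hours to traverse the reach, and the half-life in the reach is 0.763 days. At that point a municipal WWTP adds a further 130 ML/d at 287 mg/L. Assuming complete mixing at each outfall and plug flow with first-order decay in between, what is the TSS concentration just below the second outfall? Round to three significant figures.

61.4 mg/L

Flow-weighted average: C = (4100·12.00 + 680.0·570.0) / 4780 = 436800/4780 = 91.38 mg/L; combined flow 4780 ML/d.
Half-life 0.763 d → k = ln 2 / 0.763 = 0.9084 d⁻¹.
Applying C = C₀e^(−kt): 91.38 × 0.6045 = 55.24 mg/L.
At the second outfall, C = (4780·55.24 + 130.0·287.0) / (4780 + 130.0) = 61.37 mg/L.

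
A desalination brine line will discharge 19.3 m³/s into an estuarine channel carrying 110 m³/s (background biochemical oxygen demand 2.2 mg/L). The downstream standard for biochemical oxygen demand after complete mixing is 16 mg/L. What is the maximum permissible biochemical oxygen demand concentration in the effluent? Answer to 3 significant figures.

At the limit, (Qr·Cr + Qe·Cₑ)/(Qr + Qe) = 16:
Cₑ = (129.3·16 − 110.0·2.200) / 19.30 = 94.65 mg/L.

94.7 mg/L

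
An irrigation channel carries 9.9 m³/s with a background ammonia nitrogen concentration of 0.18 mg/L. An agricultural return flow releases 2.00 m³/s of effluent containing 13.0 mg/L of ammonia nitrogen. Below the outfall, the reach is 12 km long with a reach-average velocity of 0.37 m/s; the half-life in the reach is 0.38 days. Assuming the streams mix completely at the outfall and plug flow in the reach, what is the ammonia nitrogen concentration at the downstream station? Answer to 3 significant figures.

After mixing, C = (9.900·0.1800 + 2.000·13.00) / 11.90 = 27.78/11.90 = 2.335 mg/L.
Travel time t = 12·1000 / 0.37 = 32430 s = 9.009 h.
Half-life 0.38 d → k = ln 2 / 0.38 = 1.824 d⁻¹.
After decay, C = 2.335 × e^(−kt) = 2.335 × 0.5042 = 1.177 mg/L.

1.18 mg/L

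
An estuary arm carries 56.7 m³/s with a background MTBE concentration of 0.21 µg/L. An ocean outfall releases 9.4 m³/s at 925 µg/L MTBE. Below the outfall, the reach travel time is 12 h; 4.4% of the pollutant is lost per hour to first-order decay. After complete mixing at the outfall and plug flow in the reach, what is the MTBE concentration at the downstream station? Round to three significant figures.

After mixing, C = (56.70·0.2100 + 9.400·925.0) / 66.10 = 8707/66.10 = 131.7 µg/L.
4.4%/h lost → k = −ln(1 − 0.044) = 0.04500 h⁻¹.
Applying C = C₀e^(−kt): 131.7 × 0.5828 = 76.76 µg/L.

76.8 µg/L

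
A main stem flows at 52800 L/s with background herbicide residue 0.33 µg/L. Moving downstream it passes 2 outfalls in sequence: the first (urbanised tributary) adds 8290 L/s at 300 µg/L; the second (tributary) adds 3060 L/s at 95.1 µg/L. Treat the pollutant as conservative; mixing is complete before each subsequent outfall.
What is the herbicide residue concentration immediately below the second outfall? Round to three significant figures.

43.6 µg/L

After outfall 1: Q = 52800 + 8290 = 61090 L/s; C = (52800·0.3300 + 8290·300.0)/61090 = 41.00 µg/L.
After outfall 2: Q = 61090 + 3060 = 64150 L/s; C = (61090·41.00 + 3060·95.10)/64150 = 43.58 µg/L.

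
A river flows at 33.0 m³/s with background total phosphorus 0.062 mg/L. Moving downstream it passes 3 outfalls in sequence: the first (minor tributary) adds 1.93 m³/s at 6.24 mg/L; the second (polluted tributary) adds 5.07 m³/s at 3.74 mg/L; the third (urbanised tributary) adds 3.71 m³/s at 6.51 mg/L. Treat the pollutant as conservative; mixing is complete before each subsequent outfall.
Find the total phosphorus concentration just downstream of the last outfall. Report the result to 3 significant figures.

1.31 mg/L

After outfall 1: Q = 33.00 + 1.930 = 34.93 m³/s; C = (33.00·0.06200 + 1.930·6.240)/34.93 = 0.4034 mg/L.
After outfall 2: Q = 34.93 + 5.070 = 40.00 m³/s; C = (34.93·0.4034 + 5.070·3.740)/40.00 = 0.8263 mg/L.
After outfall 3: Q = 40.00 + 3.710 = 43.71 m³/s; C = (40.00·0.8263 + 3.710·6.510)/43.71 = 1.309 mg/L.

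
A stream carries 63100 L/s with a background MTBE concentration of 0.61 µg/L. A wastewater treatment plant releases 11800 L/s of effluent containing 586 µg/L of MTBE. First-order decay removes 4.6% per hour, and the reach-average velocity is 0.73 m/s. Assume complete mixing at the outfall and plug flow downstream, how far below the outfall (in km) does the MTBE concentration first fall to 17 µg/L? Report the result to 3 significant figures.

94.7 km

Conservation of mass: C = (63100·0.6100 + 11800·586.0) / 74900 = 6953000/74900 = 92.83 µg/L.
4.6%/h lost → k = −ln(1 − 0.046) = 0.04709 h⁻¹.
Set 92.83·exp(−k·t) = 17 → t = ln(92.83/17)/k = 129800 s = 36.05 h.
Distance = v·t = 0.73·129800 = 94740 m = 94.74 km.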